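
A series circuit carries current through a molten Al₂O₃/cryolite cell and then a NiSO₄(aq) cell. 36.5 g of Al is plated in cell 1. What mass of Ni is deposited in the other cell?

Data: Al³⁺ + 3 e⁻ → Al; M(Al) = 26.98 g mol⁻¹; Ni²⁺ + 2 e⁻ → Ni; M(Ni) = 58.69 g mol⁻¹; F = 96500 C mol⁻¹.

119 g

n(Al) = 36.5 / 26.98 = 1.353 mol.
Since Al³⁺ + 3 e⁻ → Al, n(e⁻) passed = 3 × 1.353 = 4.059 mol.
Cells in series carry the same charge, so the same 4.059 mol of electrons passes through cell 2.
Ni²⁺ + 2 e⁻ → Ni, so n(Ni) = 4.059 / 2 = 2.029 mol.
m(Ni) = 2.029 × 58.69 = 119 g.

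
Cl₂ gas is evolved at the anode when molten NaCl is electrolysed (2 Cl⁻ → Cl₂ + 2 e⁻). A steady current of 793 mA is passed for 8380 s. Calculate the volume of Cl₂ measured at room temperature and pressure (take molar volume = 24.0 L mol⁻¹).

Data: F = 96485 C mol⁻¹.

0.826 L

Q = I·t = 0.7930 A × 8380.0 s = 6645 C.
n(e⁻) = Q/F = 6645 / 96485 = 0.06887 mol.
2 electrons are transferred per Cl₂ molecule, so n(Cl₂) = 0.06887 / 2 = 0.03444 mol.
V = n × V_m = 0.03444 × 24.0 = 0.826 L.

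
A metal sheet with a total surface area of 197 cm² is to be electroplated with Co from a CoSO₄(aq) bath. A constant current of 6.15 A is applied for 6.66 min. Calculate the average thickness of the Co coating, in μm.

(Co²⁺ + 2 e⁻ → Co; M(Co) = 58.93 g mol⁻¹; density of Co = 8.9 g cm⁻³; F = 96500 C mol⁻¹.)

4.28 μm

Q = I·t = 6.150 × 399.60 = 2458 C; n(e⁻) = 0.02547 mol.
n(Co) = n(e⁻)/2 = 0.01273 mol, so m = 0.01273 × 58.93 = 0.7504 g.
Volume = m/ρ = 0.7504 / 8.9 = 0.08431 cm³.
Thickness = V/A = 0.08431 / 197 = 4.28 × 10⁻⁴ cm = 4.28 μm.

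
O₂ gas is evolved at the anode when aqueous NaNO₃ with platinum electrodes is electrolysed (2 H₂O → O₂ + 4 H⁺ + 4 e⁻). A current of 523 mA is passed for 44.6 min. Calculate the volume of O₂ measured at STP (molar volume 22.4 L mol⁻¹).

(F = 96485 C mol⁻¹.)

Q = I·t = 0.5230 A × 2676.0 s = 1400 C.
n(e⁻) = Q/F = 1400 / 96485 = 0.01451 mol.
4 electrons are transferred per O₂ molecule, so n(O₂) = 0.01451 / 4 = 0.003626 mol.
V = n × V_m = 0.003626 × 22.4 = 0.0812 L.

0.0812 L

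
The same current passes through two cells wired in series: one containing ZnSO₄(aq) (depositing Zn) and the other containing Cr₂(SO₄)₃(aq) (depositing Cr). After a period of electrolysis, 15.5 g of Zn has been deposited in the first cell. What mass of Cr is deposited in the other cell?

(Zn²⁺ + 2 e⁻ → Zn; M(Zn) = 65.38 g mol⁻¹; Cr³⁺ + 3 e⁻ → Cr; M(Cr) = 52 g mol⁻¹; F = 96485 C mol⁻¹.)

n(Zn) = 15.5 / 65.38 = 0.2371 mol.
Since Zn²⁺ + 2 e⁻ → Zn, n(e⁻) passed = 2 × 0.2371 = 0.4742 mol.
Cells in series carry the same charge, so the same 0.4742 mol of electrons passes through cell 2.
Cr³⁺ + 3 e⁻ → Cr, so n(Cr) = 0.4742 / 3 = 0.1581 mol.
m(Cr) = 0.1581 × 52 = 8.22 g.

8.22 g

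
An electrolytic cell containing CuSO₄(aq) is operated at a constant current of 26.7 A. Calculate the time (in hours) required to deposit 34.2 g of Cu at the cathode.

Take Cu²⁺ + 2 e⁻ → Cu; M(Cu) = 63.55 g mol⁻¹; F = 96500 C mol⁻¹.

1.08 h

n(Cu) = m/M = 34.2 / 63.55 = 0.5382 mol.
Each Cu atom requires 2 electrons, so n(e⁻) = 2 × 0.5382 = 1.076 mol.
Q = n(e⁻)·F = 1.076 × 96500 = 103900 C.
t = Q/I = 103900 / 26.70 A = 3890 s = 1.08 h.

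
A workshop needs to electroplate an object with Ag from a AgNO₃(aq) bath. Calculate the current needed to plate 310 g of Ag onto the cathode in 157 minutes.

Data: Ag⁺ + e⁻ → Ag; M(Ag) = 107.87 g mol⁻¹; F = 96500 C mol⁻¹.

n(Ag) = 310 / 107.87 = 2.874 mol.
n(e⁻) = 1 × 2.874 = 2.874 mol.
Q = n(e⁻)·F = 2.874 × 96500 = 277300 C.
I = Q/t = 277300 / 9420.0 s = 29.4 A.

29.4 A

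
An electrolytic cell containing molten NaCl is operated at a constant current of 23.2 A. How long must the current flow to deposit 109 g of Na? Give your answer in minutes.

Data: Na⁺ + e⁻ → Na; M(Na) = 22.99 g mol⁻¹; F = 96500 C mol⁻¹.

n(Na) = m/M = 109 / 22.99 = 4.741 mol.
Each Na atom requires 1 electron, so n(e⁻) = 1 × 4.741 = 4.741 mol.
Q = n(e⁻)·F = 4.741 × 96500 = 457500 C.
t = Q/I = 457500 / 23.20 A = 19720 s = 329 min.

329 min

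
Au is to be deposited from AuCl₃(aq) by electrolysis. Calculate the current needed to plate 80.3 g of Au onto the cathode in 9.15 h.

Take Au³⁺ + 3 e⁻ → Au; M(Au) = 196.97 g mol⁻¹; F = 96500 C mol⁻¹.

3.58 A

n(Au) = 80.3 / 196.97 = 0.4077 mol.
n(e⁻) = 3 × 0.4077 = 1.223 mol.
Q = n(e⁻)·F = 1.223 × 96500 = 118000 C.
I = Q/t = 118000 / 32940 s = 3.58 A.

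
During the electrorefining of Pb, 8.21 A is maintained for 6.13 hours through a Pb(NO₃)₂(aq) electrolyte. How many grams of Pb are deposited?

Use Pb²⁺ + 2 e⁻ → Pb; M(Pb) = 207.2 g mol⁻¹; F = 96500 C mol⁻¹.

Q = I·t = 8.210 A × 22068 s = 181200 C.
n(e⁻) = Q/F = 181200 / 96500 = 1.877 mol.
Pb²⁺ + 2 e⁻ → Pb, so n(Pb) = n(e⁻)/2 = 0.9387 mol.
m = n·M = 0.9387 × 207.2 = 195 g.

195 g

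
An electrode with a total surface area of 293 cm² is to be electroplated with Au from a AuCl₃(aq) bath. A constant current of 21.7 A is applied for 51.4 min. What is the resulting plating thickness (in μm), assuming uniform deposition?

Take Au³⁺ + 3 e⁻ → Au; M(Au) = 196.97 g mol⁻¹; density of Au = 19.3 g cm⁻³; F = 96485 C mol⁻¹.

Q = I·t = 21.70 × 3084.0 = 66920 C; n(e⁻) = 0.6936 mol.
n(Au) = n(e⁻)/3 = 0.2312 mol, so m = 0.2312 × 196.97 = 45.54 g.
Volume = m/ρ = 45.54 / 19.3 = 2.360 cm³.
Thickness = V/A = 2.360 / 293 = 0.00805 cm = 80.5 μm.

80.5 μm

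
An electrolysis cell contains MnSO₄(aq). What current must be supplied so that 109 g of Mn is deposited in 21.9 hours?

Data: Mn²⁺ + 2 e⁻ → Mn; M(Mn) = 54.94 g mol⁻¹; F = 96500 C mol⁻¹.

4.86 A

n(Mn) = 109 / 54.94 = 1.984 mol.
n(e⁻) = 2 × 1.984 = 3.968 mol.
Q = n(e⁻)·F = 3.968 × 96500 = 382900 C.
I = Q/t = 382900 / 78840 s = 4.86 A.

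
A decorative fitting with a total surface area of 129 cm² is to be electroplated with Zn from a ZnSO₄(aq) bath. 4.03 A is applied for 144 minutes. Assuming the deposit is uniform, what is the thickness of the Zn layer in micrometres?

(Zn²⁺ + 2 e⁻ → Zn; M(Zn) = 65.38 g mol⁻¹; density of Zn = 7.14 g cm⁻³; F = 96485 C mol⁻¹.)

Q = I·t = 4.030 × 8640.0 = 34820 C; n(e⁻) = 0.3609 mol.
n(Zn) = n(e⁻)/2 = 0.1804 mol, so m = 0.1804 × 65.38 = 11.80 g.
Volume = m/ρ = 11.80 / 7.14 = 1.652 cm³.
Thickness = V/A = 1.652 / 129 = 0.0128 cm = 128 μm.

128 μm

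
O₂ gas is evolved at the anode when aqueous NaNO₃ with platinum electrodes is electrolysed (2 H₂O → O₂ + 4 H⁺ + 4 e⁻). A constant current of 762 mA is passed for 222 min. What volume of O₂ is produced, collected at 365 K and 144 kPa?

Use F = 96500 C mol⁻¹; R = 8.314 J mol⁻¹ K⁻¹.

0.554 L

Q = I·t = 0.7620 A × 13320 s = 10150 C.
n(e⁻) = Q/F = 10150 / 96500 = 0.1052 mol.
4 electrons are transferred per O₂ molecule, so n(O₂) = 0.1052 / 4 = 0.02629 mol.
V = nRT/P = (0.02629 × 8.314 × 365) / (144 × 10³ Pa) = 5.54 × 10⁻⁴ m³ = 0.554 L.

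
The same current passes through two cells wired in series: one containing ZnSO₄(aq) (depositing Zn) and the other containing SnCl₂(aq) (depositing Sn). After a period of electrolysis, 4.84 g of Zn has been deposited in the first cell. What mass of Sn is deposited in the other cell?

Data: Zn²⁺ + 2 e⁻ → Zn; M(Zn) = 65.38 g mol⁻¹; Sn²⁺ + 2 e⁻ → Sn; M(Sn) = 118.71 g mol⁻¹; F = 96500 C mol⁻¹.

n(Zn) = 4.84 / 65.38 = 0.07403 mol.
Since Zn²⁺ + 2 e⁻ → Zn, n(e⁻) passed = 2 × 0.07403 = 0.1481 mol.
Cells in series carry the same charge, so the same 0.1481 mol of electrons passes through cell 2.
Sn²⁺ + 2 e⁻ → Sn, so n(Sn) = 0.1481 / 2 = 0.07403 mol.
m(Sn) = 0.07403 × 118.71 = 8.79 g.

8.79 g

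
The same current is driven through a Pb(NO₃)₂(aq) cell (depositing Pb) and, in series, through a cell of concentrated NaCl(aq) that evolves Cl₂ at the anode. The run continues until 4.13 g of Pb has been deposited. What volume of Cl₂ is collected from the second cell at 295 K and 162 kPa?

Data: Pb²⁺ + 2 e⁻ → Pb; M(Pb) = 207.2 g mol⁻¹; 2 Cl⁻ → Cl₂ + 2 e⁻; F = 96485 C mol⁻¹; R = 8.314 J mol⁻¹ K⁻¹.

n(Pb) = 4.13 / 207.2 = 0.01993 mol, so n(e⁻) = 2 × 0.01993 = 0.03986 mol.
The cells are in series, so the same 0.03986 mol of electrons passes through the second cell.
2 Cl⁻ → Cl₂ + 2 e⁻ — 2 mol e⁻ per mol Cl₂, so n(Cl₂) = 0.03986/2 = 0.01993 mol.
V = nRT/P = (0.01993 × 8.314 × 295) / (162 × 10³) = 3.02 × 10⁻⁴ m³ = 0.302 L.

0.302 L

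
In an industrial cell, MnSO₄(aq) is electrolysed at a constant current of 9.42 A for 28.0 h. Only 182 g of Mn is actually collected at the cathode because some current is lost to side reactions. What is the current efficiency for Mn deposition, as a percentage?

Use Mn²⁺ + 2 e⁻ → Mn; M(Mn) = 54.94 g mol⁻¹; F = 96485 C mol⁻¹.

67.3 %

Q = I·t = 9.420 × 100800 = 949500 C; n(e⁻) = 949500/96485 = 9.841 mol.
Theoretical n(Mn) = n(e⁻)/2 = 4.921 mol, i.e. m_theo = 4.921 × 54.94 = 270.3 g.
Efficiency = m_actual / m_theo = 182 / 270.3 = 67.3 %.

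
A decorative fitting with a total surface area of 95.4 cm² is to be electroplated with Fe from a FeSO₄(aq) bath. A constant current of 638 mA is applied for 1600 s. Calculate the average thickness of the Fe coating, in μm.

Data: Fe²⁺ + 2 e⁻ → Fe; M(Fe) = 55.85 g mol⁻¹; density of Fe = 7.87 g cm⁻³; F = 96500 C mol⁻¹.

3.93 μm

Q = I·t = 0.6380 × 1600.0 = 1021 C; n(e⁻) = 0.01058 mol.
n(Fe) = n(e⁻)/2 = 0.005289 mol, so m = 0.005289 × 55.85 = 0.2954 g.
Volume = m/ρ = 0.2954 / 7.87 = 0.03753 cm³.
Thickness = V/A = 0.03753 / 95.4 = 3.93 × 10⁻⁴ cm = 3.93 μm.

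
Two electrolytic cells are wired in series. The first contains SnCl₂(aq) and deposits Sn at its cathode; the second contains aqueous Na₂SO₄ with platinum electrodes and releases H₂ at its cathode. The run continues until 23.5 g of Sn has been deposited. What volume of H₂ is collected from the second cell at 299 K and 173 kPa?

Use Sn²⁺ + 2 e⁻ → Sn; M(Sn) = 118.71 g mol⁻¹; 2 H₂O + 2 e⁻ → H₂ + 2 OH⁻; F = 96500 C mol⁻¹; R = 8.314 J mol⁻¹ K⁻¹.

n(Sn) = 23.5 / 118.71 = 0.1980 mol, so n(e⁻) = 2 × 0.1980 = 0.3959 mol.
The cells are in series, so the same 0.3959 mol of electrons passes through the second cell.
2 H₂O + 2 e⁻ → H₂ + 2 OH⁻ — 2 mol e⁻ per mol H₂, so n(H₂) = 0.3959/2 = 0.1980 mol.
V = nRT/P = (0.1980 × 8.314 × 299) / (173 × 10³) = 0.00284 m³ = 2.84 L.

2.84 L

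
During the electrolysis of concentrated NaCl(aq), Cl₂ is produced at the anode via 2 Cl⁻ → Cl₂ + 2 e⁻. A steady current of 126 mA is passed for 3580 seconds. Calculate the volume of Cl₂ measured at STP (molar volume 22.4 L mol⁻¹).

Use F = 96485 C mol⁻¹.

0.0524 L

Q = I·t = 0.1260 A × 3580.0 s = 451.1 C.
n(e⁻) = Q/F = 451.1 / 96485 = 0.004675 mol.
2 electrons are transferred per Cl₂ molecule, so n(Cl₂) = 0.004675 / 2 = 0.002338 mol.
V = n × V_m = 0.002338 × 22.4 = 0.0524 L.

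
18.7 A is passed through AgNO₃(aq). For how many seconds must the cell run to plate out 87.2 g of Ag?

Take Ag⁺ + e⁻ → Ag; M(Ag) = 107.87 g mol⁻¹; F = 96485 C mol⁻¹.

n(Ag) = m/M = 87.2 / 107.87 = 0.8084 mol.
Each Ag atom requires 1 electron, so n(e⁻) = 1 × 0.8084 = 0.8084 mol.
Q = n(e⁻)·F = 0.8084 × 96485 = 78000 C.
t = Q/I = 78000 / 18.70 A = 4171 s.

4170 s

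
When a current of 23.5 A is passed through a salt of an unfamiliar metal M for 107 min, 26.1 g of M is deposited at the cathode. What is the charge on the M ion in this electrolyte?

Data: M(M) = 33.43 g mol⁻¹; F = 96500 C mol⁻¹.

+2

Q = I·t = 23.50 A × 6420.0 s = 150900 C, so n(e⁻) = 150900/96500 = 1.563 mol.
n(M) deposited = 26.1 / 33.43 = 0.7807 mol.
Electrons per atom = n(e⁻)/n(M) = 1.563 / 0.7807 = 2.00 ≈ 2, so the ion is M²⁺.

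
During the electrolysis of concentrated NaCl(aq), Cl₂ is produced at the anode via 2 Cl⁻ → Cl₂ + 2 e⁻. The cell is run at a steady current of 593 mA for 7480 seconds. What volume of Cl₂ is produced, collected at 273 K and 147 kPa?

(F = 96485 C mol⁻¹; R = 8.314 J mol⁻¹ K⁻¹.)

Q = I·t = 0.5930 A × 7480.0 s = 4436 C.
n(e⁻) = Q/F = 4436 / 96485 = 0.04597 mol.
2 electrons are transferred per Cl₂ molecule, so n(Cl₂) = 0.04597 / 2 = 0.02299 mol.
V = nRT/P = (0.02299 × 8.314 × 273) / (147 × 10³ Pa) = 3.55 × 10⁻⁴ m³ = 0.355 L.

0.355 L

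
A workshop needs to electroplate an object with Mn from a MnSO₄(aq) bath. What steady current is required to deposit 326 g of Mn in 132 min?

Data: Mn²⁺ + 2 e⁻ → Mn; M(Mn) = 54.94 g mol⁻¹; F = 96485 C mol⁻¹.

n(Mn) = 326 / 54.94 = 5.934 mol.
n(e⁻) = 2 × 5.934 = 11.87 mol.
Q = n(e⁻)·F = 11.87 × 96485 = 1145000 C.
I = Q/t = 1145000 / 7920.0 s = 145 A.

145 A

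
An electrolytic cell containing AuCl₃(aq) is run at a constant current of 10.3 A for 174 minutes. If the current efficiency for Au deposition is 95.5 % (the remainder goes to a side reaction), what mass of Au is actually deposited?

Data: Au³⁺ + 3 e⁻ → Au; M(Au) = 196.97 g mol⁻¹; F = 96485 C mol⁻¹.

69.9 g

Q = I·t = 10.30 × 10440 = 107500 C.
n(e⁻) = 107500/96485 = 1.114 mol; theoretically n(Au) = 1.114/3 = 0.3715 mol, m_theo = 73.17 g.
At 95.5 % efficiency, m_actual = 0.955 × 73.17 = 69.9 g.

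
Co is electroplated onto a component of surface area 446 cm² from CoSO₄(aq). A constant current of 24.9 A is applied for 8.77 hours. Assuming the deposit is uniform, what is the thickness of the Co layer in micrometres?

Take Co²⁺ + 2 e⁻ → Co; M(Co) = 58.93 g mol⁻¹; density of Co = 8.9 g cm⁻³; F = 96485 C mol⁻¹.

Q = I·t = 24.90 × 31572 = 786100 C; n(e⁻) = 8.148 mol.
n(Co) = n(e⁻)/2 = 4.074 mol, so m = 4.074 × 58.93 = 240.1 g.
Volume = m/ρ = 240.1 / 8.9 = 26.97 cm³.
Thickness = V/A = 26.97 / 446 = 0.0605 cm = 605 μm.

605 μm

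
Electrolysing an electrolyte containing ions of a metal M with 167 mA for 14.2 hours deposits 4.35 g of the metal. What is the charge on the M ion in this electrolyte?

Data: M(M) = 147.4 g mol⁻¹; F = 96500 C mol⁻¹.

+3

Q = I·t = 0.1670 A × 51120 s = 8537 C, so n(e⁻) = 8537/96500 = 0.08847 mol.
n(M) deposited = 4.35 / 147.4 = 0.02951 mol.
Electrons per atom = n(e⁻)/n(M) = 0.08847 / 0.02951 = 3.00 ≈ 3, so the ion is M³⁺.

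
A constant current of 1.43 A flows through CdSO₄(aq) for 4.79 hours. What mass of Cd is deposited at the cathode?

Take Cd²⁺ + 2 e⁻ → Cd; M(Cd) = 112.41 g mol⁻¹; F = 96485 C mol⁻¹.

14.4 g

Q = I·t = 1.430 A × 17244 s = 24660 C.
n(e⁻) = Q/F = 24660 / 96485 = 0.2556 mol.
Cd²⁺ + 2 e⁻ → Cd, so n(Cd) = n(e⁻)/2 = 0.1278 mol.
m = n·M = 0.1278 × 112.41 = 14.4 g.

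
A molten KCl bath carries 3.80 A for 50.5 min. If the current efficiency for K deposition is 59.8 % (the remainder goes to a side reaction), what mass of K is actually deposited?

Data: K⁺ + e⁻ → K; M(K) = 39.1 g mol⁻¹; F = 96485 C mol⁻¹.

2.79 g

Q = I·t = 3.800 × 3030.0 = 11510 C.
n(e⁻) = 11510/96485 = 0.1193 mol; theoretically n(K) = 0.1193/1 = 0.1193 mol, m_theo = 4.666 g.
At 59.8 % efficiency, m_actual = 0.598 × 4.666 = 2.79 g.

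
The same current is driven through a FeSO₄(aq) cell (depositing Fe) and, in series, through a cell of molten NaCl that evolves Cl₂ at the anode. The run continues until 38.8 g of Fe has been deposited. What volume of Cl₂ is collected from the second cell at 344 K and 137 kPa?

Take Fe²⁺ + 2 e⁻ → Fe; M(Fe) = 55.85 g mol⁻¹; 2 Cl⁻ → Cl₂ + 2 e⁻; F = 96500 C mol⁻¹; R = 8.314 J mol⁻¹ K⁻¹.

n(Fe) = 38.8 / 55.85 = 0.6947 mol, so n(e⁻) = 2 × 0.6947 = 1.389 mol.
The cells are in series, so the same 1.389 mol of electrons passes through the second cell.
2 Cl⁻ → Cl₂ + 2 e⁻ — 2 mol e⁻ per mol Cl₂, so n(Cl₂) = 1.389/2 = 0.6947 mol.
V = nRT/P = (0.6947 × 8.314 × 344) / (137 × 10³) = 0.0145 m³ = 14.5 L.

14.5 L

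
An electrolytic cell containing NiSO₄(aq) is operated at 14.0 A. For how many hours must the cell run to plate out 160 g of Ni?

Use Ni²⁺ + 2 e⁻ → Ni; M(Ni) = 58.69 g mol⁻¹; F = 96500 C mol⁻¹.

n(Ni) = m/M = 160 / 58.69 = 2.726 mol.
Each Ni atom requires 2 electrons, so n(e⁻) = 2 × 2.726 = 5.452 mol.
Q = n(e⁻)·F = 5.452 × 96500 = 526200 C.
t = Q/I = 526200 / 14.00 A = 37580 s = 10.4 h.

10.4 h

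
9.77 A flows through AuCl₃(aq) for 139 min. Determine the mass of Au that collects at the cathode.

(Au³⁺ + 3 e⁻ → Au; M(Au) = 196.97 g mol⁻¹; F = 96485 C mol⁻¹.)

Q = I·t = 9.770 A × 8340.0 s = 81480 C.
n(e⁻) = Q/F = 81480 / 96485 = 0.8445 mol.
Au³⁺ + 3 e⁻ → Au, so n(Au) = n(e⁻)/3 = 0.2815 mol.
m = n·M = 0.2815 × 196.97 = 55.4 g.

55.4 g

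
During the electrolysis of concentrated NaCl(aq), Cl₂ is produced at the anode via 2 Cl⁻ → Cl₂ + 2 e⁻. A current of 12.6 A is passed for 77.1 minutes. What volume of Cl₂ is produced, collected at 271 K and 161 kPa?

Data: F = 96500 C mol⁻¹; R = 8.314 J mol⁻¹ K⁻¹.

Q = I·t = 12.60 A × 4626.0 s = 58290 C.
n(e⁻) = Q/F = 58290 / 96500 = 0.6040 mol.
2 electrons are transferred per Cl₂ molecule, so n(Cl₂) = 0.6040 / 2 = 0.3020 mol.
V = nRT/P = (0.3020 × 8.314 × 271) / (161 × 10³ Pa) = 0.00423 m³ = 4.23 L.

4.23 L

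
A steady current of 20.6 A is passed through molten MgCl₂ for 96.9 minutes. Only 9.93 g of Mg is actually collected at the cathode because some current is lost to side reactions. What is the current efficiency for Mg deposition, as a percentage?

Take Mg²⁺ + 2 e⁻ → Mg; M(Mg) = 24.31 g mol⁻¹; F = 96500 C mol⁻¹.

Q = I·t = 20.60 × 5814.0 = 119800 C; n(e⁻) = 119800/96500 = 1.241 mol.
Theoretical n(Mg) = n(e⁻)/2 = 0.6206 mol, i.e. m_theo = 0.6206 × 24.31 = 15.09 g.
Efficiency = m_actual / m_theo = 9.93 / 15.09 = 65.8 %.

65.8 %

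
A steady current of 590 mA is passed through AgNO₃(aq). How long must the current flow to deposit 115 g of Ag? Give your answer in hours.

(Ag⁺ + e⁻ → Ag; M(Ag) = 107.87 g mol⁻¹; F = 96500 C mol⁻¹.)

48.4 h

n(Ag) = m/M = 115 / 107.87 = 1.066 mol.
Each Ag atom requires 1 electron, so n(e⁻) = 1 × 1.066 = 1.066 mol.
Q = n(e⁻)·F = 1.066 × 96500 = 102900 C.
t = Q/I = 102900 / 0.5900 A = 174400 s = 48.4 h.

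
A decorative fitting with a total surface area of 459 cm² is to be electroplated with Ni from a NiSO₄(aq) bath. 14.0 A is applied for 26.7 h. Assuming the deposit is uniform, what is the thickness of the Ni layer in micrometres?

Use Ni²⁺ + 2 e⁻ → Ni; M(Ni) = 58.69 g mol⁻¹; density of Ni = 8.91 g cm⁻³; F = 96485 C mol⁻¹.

Q = I·t = 14.00 × 96120 = 1346000 C; n(e⁻) = 13.95 mol.
n(Ni) = n(e⁻)/2 = 6.974 mol, so m = 6.974 × 58.69 = 409.3 g.
Volume = m/ρ = 409.3 / 8.91 = 45.93 cm³.
Thickness = V/A = 45.93 / 459 = 0.100 cm = 1000 μm.

1000 μm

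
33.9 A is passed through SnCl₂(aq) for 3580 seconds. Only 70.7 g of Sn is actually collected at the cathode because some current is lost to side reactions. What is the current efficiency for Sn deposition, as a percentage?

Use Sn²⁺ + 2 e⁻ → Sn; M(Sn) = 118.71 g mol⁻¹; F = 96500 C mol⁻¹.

94.7 %

Q = I·t = 33.90 × 3580.0 = 121400 C; n(e⁻) = 121400/96500 = 1.258 mol.
Theoretical n(Sn) = n(e⁻)/2 = 0.6288 mol, i.e. m_theo = 0.6288 × 118.71 = 74.65 g.
Efficiency = m_actual / m_theo = 70.7 / 74.65 = 94.7 %.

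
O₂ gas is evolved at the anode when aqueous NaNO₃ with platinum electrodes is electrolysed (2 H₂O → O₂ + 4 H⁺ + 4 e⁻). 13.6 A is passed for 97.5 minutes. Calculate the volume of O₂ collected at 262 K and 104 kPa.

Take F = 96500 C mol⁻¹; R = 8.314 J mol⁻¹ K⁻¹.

4.32 L

Q = I·t = 13.60 A × 5850.0 s = 79560 C.
n(e⁻) = Q/F = 79560 / 96500 = 0.8245 mol.
4 electrons are transferred per O₂ molecule, so n(O₂) = 0.8245 / 4 = 0.2061 mol.
V = nRT/P = (0.2061 × 8.314 × 262) / (104 × 10³ Pa) = 0.00432 m³ = 4.32 L.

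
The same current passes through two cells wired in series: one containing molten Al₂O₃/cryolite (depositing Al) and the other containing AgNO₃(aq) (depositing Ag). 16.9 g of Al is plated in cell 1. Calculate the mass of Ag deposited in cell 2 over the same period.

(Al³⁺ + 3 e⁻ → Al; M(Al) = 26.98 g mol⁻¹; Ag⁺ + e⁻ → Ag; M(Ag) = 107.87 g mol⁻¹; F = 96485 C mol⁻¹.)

n(Al) = 16.9 / 26.98 = 0.6264 mol.
Since Al³⁺ + 3 e⁻ → Al, n(e⁻) passed = 3 × 0.6264 = 1.879 mol.
Cells in series carry the same charge, so the same 1.879 mol of electrons passes through cell 2.
Ag⁺ + e⁻ → Ag, so n(Ag) = 1.879 / 1 = 1.879 mol.
m(Ag) = 1.879 × 107.87 = 203 g.

203 g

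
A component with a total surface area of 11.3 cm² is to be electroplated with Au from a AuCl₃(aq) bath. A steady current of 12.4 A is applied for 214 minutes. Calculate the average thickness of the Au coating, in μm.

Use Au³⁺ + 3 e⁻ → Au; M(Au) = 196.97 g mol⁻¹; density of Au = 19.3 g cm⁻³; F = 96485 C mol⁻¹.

4970 μm

Q = I·t = 12.40 × 12840 = 159200 C; n(e⁻) = 1.650 mol.
n(Au) = n(e⁻)/3 = 0.5501 mol, so m = 0.5501 × 196.97 = 108.3 g.
Volume = m/ρ = 108.3 / 19.3 = 5.614 cm³.
Thickness = V/A = 5.614 / 11.3 = 0.497 cm = 4970 μm.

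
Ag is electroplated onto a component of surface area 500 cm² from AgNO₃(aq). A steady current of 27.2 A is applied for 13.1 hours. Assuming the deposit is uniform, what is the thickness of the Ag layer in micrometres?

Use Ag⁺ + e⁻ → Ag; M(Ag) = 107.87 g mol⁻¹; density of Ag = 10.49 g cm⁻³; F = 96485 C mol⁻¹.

Q = I·t = 27.20 × 47160 = 1283000 C; n(e⁻) = 13.29 mol.
n(Ag) = n(e⁻)/1 = 13.29 mol, so m = 13.29 × 107.87 = 1434 g.
Volume = m/ρ = 1434 / 10.49 = 136.7 cm³.
Thickness = V/A = 136.7 / 500 = 0.273 cm = 2730 μm.

2730 μm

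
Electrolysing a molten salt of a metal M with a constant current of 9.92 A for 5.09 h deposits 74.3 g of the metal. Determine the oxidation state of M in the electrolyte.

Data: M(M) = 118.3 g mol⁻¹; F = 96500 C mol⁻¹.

+3

Q = I·t = 9.920 A × 18324 s = 181800 C, so n(e⁻) = 181800/96500 = 1.884 mol.
n(M) deposited = 74.3 / 118.3 = 0.6281 mol.
Electrons per atom = n(e⁻)/n(M) = 1.884 / 0.6281 = 3.00 ≈ 3, so the ion is M³⁺.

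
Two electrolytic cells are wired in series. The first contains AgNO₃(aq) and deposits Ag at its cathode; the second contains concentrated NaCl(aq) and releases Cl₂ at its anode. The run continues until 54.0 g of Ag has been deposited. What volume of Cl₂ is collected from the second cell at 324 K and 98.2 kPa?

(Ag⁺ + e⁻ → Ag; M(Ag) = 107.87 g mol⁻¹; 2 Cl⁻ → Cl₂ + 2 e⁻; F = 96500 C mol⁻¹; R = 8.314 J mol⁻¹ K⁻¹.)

6.87 L

n(Ag) = 54.0 / 107.87 = 0.5006 mol, so n(e⁻) = 1 × 0.5006 = 0.5006 mol.
The cells are in series, so the same 0.5006 mol of electrons passes through the second cell.
2 Cl⁻ → Cl₂ + 2 e⁻ — 2 mol e⁻ per mol Cl₂, so n(Cl₂) = 0.5006/2 = 0.2503 mol.
V = nRT/P = (0.2503 × 8.314 × 324) / (98.2 × 10³) = 0.00687 m³ = 6.87 L.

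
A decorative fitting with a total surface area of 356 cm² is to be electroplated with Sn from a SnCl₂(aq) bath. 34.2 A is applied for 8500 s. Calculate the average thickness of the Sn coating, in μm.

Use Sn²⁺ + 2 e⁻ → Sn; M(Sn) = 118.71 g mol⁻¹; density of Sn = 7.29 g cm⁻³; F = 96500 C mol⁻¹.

689 μm

Q = I·t = 34.20 × 8500.0 = 290700 C; n(e⁻) = 3.012 mol.
n(Sn) = n(e⁻)/2 = 1.506 mol, so m = 1.506 × 118.71 = 178.8 g.
Volume = m/ρ = 178.8 / 7.29 = 24.53 cm³.
Thickness = V/A = 24.53 / 356 = 0.0689 cm = 689 μm.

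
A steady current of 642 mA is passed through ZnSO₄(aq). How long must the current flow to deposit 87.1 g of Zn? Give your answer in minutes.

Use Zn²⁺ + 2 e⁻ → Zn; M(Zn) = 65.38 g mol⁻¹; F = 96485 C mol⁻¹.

n(Zn) = m/M = 87.1 / 65.38 = 1.332 mol.
Each Zn atom requires 2 electrons, so n(e⁻) = 2 × 1.332 = 2.664 mol.
Q = n(e⁻)·F = 2.664 × 96485 = 257100 C.
t = Q/I = 257100 / 0.6420 A = 400400 s = 6670 min.

6670 min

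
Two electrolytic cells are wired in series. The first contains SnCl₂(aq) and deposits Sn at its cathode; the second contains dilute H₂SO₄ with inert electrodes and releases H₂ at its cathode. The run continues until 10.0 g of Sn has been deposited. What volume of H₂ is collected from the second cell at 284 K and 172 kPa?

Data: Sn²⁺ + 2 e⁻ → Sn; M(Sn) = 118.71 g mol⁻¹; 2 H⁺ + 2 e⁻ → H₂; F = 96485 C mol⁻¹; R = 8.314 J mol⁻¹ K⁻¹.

n(Sn) = 10.0 / 118.71 = 0.08424 mol, so n(e⁻) = 2 × 0.08424 = 0.1685 mol.
The cells are in series, so the same 0.1685 mol of electrons passes through the second cell.
2 H⁺ + 2 e⁻ → H₂ — 2 mol e⁻ per mol H₂, so n(H₂) = 0.1685/2 = 0.08424 mol.
V = nRT/P = (0.08424 × 8.314 × 284) / (172 × 10³) = 0.00116 m³ = 1.16 L.

1.16 L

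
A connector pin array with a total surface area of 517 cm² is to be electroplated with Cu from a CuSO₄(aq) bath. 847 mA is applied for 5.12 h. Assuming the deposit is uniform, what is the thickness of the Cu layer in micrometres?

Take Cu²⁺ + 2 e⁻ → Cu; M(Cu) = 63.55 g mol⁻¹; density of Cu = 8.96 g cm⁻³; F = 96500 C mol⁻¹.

Q = I·t = 0.8470 × 18432 = 15610 C; n(e⁻) = 0.1618 mol.
n(Cu) = n(e⁻)/2 = 0.08089 mol, so m = 0.08089 × 63.55 = 5.141 g.
Volume = m/ρ = 5.141 / 8.96 = 0.5737 cm³.
Thickness = V/A = 0.5737 / 517 = 0.00111 cm = 11.1 μm.

11.1 μm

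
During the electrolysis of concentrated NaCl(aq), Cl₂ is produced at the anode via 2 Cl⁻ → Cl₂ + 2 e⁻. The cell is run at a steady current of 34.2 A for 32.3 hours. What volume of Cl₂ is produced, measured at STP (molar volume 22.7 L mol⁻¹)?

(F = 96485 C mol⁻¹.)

468 L

Q = I·t = 34.20 A × 116280 s = 3977000 C.
n(e⁻) = Q/F = 3977000 / 96485 = 41.22 mol.
2 electrons are transferred per Cl₂ molecule, so n(Cl₂) = 41.22 / 2 = 20.61 mol.
V = n × V_m = 20.61 × 22.7 = 468 L.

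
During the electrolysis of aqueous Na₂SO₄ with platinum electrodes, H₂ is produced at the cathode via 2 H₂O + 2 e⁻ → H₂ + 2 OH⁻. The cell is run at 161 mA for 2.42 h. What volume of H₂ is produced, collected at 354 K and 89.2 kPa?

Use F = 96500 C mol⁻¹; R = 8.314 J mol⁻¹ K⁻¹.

Q = I·t = 0.1610 A × 8712.0 s = 1403 C.
n(e⁻) = Q/F = 1403 / 96500 = 0.01454 mol.
2 electrons are transferred per H₂ molecule, so n(H₂) = 0.01454 / 2 = 0.007268 mol.
V = nRT/P = (0.007268 × 8.314 × 354) / (89.2 × 10³ Pa) = 2.40 × 10⁻⁴ m³ = 0.240 L.

0.240 L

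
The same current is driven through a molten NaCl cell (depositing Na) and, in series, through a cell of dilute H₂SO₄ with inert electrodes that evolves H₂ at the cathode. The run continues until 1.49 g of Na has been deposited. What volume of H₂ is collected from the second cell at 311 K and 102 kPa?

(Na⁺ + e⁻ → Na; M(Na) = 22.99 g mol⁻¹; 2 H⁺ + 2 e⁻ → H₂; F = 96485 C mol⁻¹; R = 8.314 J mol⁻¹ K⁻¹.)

n(Na) = 1.49 / 22.99 = 0.06481 mol, so n(e⁻) = 1 × 0.06481 = 0.06481 mol.
The cells are in series, so the same 0.06481 mol of electrons passes through the second cell.
2 H⁺ + 2 e⁻ → H₂ — 2 mol e⁻ per mol H₂, so n(H₂) = 0.06481/2 = 0.03241 mol.
V = nRT/P = (0.03241 × 8.314 × 311) / (102 × 10³) = 8.21 × 10⁻⁴ m³ = 0.821 L.

0.821 L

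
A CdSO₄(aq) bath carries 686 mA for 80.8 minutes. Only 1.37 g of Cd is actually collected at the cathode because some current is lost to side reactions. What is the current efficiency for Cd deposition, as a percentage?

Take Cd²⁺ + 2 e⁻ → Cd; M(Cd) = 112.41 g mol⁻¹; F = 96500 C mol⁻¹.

70.7 %

Q = I·t = 0.6860 × 4848.0 = 3326 C; n(e⁻) = 3326/96500 = 0.03446 mol.
Theoretical n(Cd) = n(e⁻)/2 = 0.01723 mol, i.e. m_theo = 0.01723 × 112.41 = 1.937 g.
Efficiency = m_actual / m_theo = 1.37 / 1.937 = 70.7 %.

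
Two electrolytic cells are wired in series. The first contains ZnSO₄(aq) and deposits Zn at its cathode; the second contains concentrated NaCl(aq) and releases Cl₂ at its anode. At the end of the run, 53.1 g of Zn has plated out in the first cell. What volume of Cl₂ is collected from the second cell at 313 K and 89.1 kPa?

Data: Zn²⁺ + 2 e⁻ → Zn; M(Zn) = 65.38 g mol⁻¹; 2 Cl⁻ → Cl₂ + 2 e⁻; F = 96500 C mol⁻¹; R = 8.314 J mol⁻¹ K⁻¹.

n(Zn) = 53.1 / 65.38 = 0.8122 mol, so n(e⁻) = 2 × 0.8122 = 1.624 mol.
The cells are in series, so the same 1.624 mol of electrons passes through the second cell.
2 Cl⁻ → Cl₂ + 2 e⁻ — 2 mol e⁻ per mol Cl₂, so n(Cl₂) = 1.624/2 = 0.8122 mol.
V = nRT/P = (0.8122 × 8.314 × 313) / (89.1 × 10³) = 0.0237 m³ = 23.7 L.

23.7 L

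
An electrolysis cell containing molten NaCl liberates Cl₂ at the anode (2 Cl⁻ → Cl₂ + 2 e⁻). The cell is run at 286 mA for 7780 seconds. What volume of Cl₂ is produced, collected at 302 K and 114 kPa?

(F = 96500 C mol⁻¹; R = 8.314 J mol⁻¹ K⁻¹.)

0.254 L

Q = I·t = 0.2860 A × 7780.0 s = 2225 C.
n(e⁻) = Q/F = 2225 / 96500 = 0.02306 mol.
2 electrons are transferred per Cl₂ molecule, so n(Cl₂) = 0.02306 / 2 = 0.01153 mol.
V = nRT/P = (0.01153 × 8.314 × 302) / (114 × 10³ Pa) = 2.54 × 10⁻⁴ m³ = 0.254 L.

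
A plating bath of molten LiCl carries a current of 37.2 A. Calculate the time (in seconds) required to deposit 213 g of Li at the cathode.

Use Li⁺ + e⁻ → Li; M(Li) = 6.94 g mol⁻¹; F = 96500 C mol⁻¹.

n(Li) = m/M = 213 / 6.94 = 30.69 mol.
Each Li atom requires 1 electron, so n(e⁻) = 1 × 30.69 = 30.69 mol.
Q = n(e⁻)·F = 30.69 × 96500 = 2962000 C.
t = Q/I = 2962000 / 37.20 A = 79620 s.

79600 s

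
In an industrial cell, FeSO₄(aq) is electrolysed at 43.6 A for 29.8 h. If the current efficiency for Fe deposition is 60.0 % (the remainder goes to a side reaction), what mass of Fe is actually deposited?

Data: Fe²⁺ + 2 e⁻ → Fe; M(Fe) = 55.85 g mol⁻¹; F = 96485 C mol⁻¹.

812 g

Q = I·t = 43.60 × 107280 = 4677000 C.
n(e⁻) = 4677000/96485 = 48.48 mol; theoretically n(Fe) = 48.48/2 = 24.24 mol, m_theo = 1354 g.
At 60.0 % efficiency, m_actual = 0.600 × 1354 = 812 g.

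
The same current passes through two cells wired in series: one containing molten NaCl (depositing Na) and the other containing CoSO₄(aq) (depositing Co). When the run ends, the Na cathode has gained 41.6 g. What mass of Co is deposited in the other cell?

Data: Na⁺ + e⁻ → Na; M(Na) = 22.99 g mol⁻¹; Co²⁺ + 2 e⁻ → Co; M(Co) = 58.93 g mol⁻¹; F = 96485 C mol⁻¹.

n(Na) = 41.6 / 22.99 = 1.809 mol.
Since Na⁺ + e⁻ → Na, n(e⁻) passed = 1 × 1.809 = 1.809 mol.
Cells in series carry the same charge, so the same 1.809 mol of electrons passes through cell 2.
Co²⁺ + 2 e⁻ → Co, so n(Co) = 1.809 / 2 = 0.9047 mol.
m(Co) = 0.9047 × 58.93 = 53.3 g.

53.3 g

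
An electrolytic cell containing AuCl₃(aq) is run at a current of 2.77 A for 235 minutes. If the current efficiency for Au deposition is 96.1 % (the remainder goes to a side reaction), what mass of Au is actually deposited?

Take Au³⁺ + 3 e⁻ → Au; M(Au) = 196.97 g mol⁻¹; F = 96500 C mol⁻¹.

Q = I·t = 2.770 × 14100 = 39060 C.
n(e⁻) = 39060/96500 = 0.4047 mol; theoretically n(Au) = 0.4047/3 = 0.1349 mol, m_theo = 26.57 g.
At 96.1 % efficiency, m_actual = 0.961 × 26.57 = 25.5 g.

25.5 g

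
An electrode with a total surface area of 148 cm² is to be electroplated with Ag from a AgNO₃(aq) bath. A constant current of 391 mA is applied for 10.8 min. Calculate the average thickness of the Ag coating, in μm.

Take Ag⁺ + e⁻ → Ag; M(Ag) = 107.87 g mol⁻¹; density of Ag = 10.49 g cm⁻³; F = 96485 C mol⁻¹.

1.82 μm

Q = I·t = 0.3910 × 648.00 = 253.4 C; n(e⁻) = 0.002626 mol.
n(Ag) = n(e⁻)/1 = 0.002626 mol, so m = 0.002626 × 107.87 = 0.2833 g.
Volume = m/ρ = 0.2833 / 10.49 = 0.02700 cm³.
Thickness = V/A = 0.02700 / 148 = 1.82 × 10⁻⁴ cm = 1.82 μm.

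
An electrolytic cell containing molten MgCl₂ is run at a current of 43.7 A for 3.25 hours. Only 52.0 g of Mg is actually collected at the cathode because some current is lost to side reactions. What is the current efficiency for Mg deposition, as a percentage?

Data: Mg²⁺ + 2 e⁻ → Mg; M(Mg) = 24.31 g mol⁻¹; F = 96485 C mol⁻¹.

Q = I·t = 43.70 × 11700 = 511300 C; n(e⁻) = 511300/96485 = 5.299 mol.
Theoretical n(Mg) = n(e⁻)/2 = 2.650 mol, i.e. m_theo = 2.650 × 24.31 = 64.41 g.
Efficiency = m_actual / m_theo = 52.0 / 64.41 = 80.7 %.

80.7 %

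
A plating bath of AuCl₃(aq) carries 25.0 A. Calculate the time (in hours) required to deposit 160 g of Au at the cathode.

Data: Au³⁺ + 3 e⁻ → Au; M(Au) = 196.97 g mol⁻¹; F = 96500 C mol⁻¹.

n(Au) = m/M = 160 / 196.97 = 0.8123 mol.
Each Au atom requires 3 electrons, so n(e⁻) = 3 × 0.8123 = 2.437 mol.
Q = n(e⁻)·F = 2.437 × 96500 = 235200 C.
t = Q/I = 235200 / 25.00 A = 9407 s = 2.61 h.

2.61 h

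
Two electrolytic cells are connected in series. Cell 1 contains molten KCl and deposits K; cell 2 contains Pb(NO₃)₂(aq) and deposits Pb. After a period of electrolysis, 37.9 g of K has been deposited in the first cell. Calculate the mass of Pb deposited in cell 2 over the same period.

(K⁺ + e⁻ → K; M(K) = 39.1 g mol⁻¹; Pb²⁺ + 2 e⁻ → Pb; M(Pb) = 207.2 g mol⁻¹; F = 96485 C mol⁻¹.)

100 g

n(K) = 37.9 / 39.1 = 0.9693 mol.
Since K⁺ + e⁻ → K, n(e⁻) passed = 1 × 0.9693 = 0.9693 mol.
Cells in series carry the same charge, so the same 0.9693 mol of electrons passes through cell 2.
Pb²⁺ + 2 e⁻ → Pb, so n(Pb) = 0.9693 / 2 = 0.4847 mol.
m(Pb) = 0.4847 × 207.2 = 100 g.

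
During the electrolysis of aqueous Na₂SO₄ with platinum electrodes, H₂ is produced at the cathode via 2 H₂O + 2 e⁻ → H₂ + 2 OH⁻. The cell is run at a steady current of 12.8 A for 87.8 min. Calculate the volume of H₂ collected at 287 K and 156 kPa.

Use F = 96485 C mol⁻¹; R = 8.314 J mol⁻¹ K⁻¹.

Q = I·t = 12.80 A × 5268.0 s = 67430 C.
n(e⁻) = Q/F = 67430 / 96485 = 0.6989 mol.
2 electrons are transferred per H₂ molecule, so n(H₂) = 0.6989 / 2 = 0.3494 mol.
V = nRT/P = (0.3494 × 8.314 × 287) / (156 × 10³ Pa) = 0.00534 m³ = 5.34 L.

5.34 L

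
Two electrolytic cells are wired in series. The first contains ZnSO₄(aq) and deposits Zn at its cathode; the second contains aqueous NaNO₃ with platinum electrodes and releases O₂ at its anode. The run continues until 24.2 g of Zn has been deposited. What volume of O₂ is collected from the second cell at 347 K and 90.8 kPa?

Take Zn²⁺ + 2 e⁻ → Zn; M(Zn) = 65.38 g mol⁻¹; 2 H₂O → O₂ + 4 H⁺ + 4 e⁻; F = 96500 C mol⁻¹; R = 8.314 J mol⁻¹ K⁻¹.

5.88 L

n(Zn) = 24.2 / 65.38 = 0.3701 mol, so n(e⁻) = 2 × 0.3701 = 0.7403 mol.
The cells are in series, so the same 0.7403 mol of electrons passes through the second cell.
2 H₂O → O₂ + 4 H⁺ + 4 e⁻ — 4 mol e⁻ per mol O₂, so n(O₂) = 0.7403/4 = 0.1851 mol.
V = nRT/P = (0.1851 × 8.314 × 347) / (90.8 × 10³) = 0.00588 m³ = 5.88 L.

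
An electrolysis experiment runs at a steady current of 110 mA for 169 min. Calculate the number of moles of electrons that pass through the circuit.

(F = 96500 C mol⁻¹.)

0.0116 mol

Q = I·t = 0.1100 A × 10140 s = 1115 C.
n(e⁻) = Q/F = 1115 / 96500 = 0.0116 mol.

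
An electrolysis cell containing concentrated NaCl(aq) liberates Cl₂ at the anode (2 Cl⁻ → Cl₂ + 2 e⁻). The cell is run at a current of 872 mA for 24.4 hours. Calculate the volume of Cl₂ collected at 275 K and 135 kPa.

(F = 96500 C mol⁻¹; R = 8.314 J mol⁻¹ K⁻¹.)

Q = I·t = 0.8720 A × 87840 s = 76600 C.
n(e⁻) = Q/F = 76600 / 96500 = 0.7937 mol.
2 electrons are transferred per Cl₂ molecule, so n(Cl₂) = 0.7937 / 2 = 0.3969 mol.
V = nRT/P = (0.3969 × 8.314 × 275) / (135 × 10³ Pa) = 0.00672 m³ = 6.72 L.

6.72 L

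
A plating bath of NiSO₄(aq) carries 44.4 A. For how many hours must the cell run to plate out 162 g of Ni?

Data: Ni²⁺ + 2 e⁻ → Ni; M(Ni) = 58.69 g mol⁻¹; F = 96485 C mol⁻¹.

3.33 h

n(Ni) = m/M = 162 / 58.69 = 2.760 mol.
Each Ni atom requires 2 electrons, so n(e⁻) = 2 × 2.760 = 5.521 mol.
Q = n(e⁻)·F = 5.521 × 96485 = 532600 C.
t = Q/I = 532600 / 44.40 A = 12000 s = 3.33 h.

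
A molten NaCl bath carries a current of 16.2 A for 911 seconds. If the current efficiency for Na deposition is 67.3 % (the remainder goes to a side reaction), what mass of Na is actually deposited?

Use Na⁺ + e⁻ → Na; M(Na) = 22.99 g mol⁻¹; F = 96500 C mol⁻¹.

2.37 g

Q = I·t = 16.20 × 911.00 = 14760 C.
n(e⁻) = 14760/96500 = 0.1529 mol; theoretically n(Na) = 0.1529/1 = 0.1529 mol, m_theo = 3.516 g.
At 67.3 % efficiency, m_actual = 0.673 × 3.516 = 2.37 g.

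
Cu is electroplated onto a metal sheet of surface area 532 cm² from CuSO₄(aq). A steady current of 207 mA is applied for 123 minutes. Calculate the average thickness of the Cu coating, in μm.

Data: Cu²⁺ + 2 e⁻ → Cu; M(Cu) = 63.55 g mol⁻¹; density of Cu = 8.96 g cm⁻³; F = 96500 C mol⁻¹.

Q = I·t = 0.2070 × 7380.0 = 1528 C; n(e⁻) = 0.01583 mol.
n(Cu) = n(e⁻)/2 = 0.007915 mol, so m = 0.007915 × 63.55 = 0.5030 g.
Volume = m/ρ = 0.5030 / 8.96 = 0.05614 cm³.
Thickness = V/A = 0.05614 / 532 = 1.06 × 10⁻⁴ cm = 1.06 μm.

1.06 μm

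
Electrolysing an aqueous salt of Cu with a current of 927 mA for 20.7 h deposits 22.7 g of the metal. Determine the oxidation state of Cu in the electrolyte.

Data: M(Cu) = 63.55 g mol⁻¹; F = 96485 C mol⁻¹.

Q = I·t = 0.9270 A × 74520 s = 69080 C, so n(e⁻) = 69080/96485 = 0.7160 mol.
n(Cu) deposited = 22.7 / 63.55 = 0.3572 mol.
Electrons per atom = n(e⁻)/n(Cu) = 0.7160 / 0.3572 = 2.00 ≈ 2, so the ion is Cu²⁺.

+2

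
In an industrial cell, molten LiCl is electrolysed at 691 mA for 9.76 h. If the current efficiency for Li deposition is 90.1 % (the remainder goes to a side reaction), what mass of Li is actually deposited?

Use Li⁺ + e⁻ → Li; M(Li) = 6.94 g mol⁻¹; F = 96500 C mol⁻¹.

Q = I·t = 0.6910 × 35136 = 24280 C.
n(e⁻) = 24280/96500 = 0.2516 mol; theoretically n(Li) = 0.2516/1 = 0.2516 mol, m_theo = 1.746 g.
At 90.1 % efficiency, m_actual = 0.901 × 1.746 = 1.57 g.

1.57 g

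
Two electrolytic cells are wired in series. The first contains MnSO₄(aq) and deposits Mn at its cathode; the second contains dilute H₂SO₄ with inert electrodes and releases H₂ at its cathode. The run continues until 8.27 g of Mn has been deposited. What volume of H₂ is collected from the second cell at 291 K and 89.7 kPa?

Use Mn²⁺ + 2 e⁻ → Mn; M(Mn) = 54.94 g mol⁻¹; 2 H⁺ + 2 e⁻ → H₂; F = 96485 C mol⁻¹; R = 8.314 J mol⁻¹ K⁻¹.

n(Mn) = 8.27 / 54.94 = 0.1505 mol, so n(e⁻) = 2 × 0.1505 = 0.3011 mol.
The cells are in series, so the same 0.3011 mol of electrons passes through the second cell.
2 H⁺ + 2 e⁻ → H₂ — 2 mol e⁻ per mol H₂, so n(H₂) = 0.3011/2 = 0.1505 mol.
V = nRT/P = (0.1505 × 8.314 × 291) / (89.7 × 10³) = 0.00406 m³ = 4.06 L.

4.06 L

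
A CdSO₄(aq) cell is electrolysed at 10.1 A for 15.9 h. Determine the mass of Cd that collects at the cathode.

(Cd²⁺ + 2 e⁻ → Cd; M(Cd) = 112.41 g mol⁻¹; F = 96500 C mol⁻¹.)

Q = I·t = 10.10 A × 57240 s = 578100 C.
n(e⁻) = Q/F = 578100 / 96500 = 5.991 mol.
Cd²⁺ + 2 e⁻ → Cd, so n(Cd) = n(e⁻)/2 = 2.995 mol.
m = n·M = 2.995 × 112.41 = 337 g.

337 g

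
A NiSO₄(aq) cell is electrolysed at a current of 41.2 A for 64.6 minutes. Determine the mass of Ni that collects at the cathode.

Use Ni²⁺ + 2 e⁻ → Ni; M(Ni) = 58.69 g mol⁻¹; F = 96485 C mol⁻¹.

Q = I·t = 41.20 A × 3876.0 s = 159700 C.
n(e⁻) = Q/F = 159700 / 96485 = 1.655 mol.
Ni²⁺ + 2 e⁻ → Ni, so n(Ni) = n(e⁻)/2 = 0.8275 mol.
m = n·M = 0.8275 × 58.69 = 48.6 g.

48.6 g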